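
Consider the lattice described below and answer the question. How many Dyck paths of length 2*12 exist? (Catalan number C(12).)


C(n) = C(2n, n) / (n+1).
C(24, 12) = 2704156
C(12) = 2704156 / 13 = 208012


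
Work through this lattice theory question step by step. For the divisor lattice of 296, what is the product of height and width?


Height = length of longest chain minus 1; width = size of largest antichain.
A maximum chain: 1 | 37 | 74 | 148 | 296  (height 4).
A maximum antichain: {2, 37}  (width 2).
Product = 4 * 2 = 8


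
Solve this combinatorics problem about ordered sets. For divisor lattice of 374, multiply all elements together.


Divisors of 374: [1, 2, 11, 17, 22, 34, 187, 374]
Product = n^(d(n)/2) = 374^(8/2)
Product = 19565295376


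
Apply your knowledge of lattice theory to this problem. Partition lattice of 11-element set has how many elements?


B(n) = number of set partitions of an n-element set.
B(n) satisfies the recurrence: B(n+1) = sum_k C(n,k)*B(k).
B(11) = 678570


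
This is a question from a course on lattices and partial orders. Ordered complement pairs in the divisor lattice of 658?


Complement pair (a,b): a meet b = bottom, a join b = top.
Here: gcd(a,b)=1 and lcm(a,b)=658, i.e. a*b=658 with a,b coprime.
Pairs found: (1,658), (2,329), (7,94), (14,47), ... (4 more)
Total ordered pairs: 8


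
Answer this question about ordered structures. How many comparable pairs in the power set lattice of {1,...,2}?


A comparable pair {a,b} has a < b or b < a in the order.
Count unordered pairs where one element is strictly below the other.
Examples: {{},{1}}, {{},{2}}, {{},{1,2}}, {{1},{1,2}}, ...
Total comparable pairs: 5


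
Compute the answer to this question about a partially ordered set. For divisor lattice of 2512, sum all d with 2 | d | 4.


Interval [2,4] in divisors of 2512: [2, 4]
Sum = 6


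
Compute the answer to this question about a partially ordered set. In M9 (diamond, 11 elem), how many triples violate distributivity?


Distributive law: a ^ (b v c) = (a ^ b) v (a ^ c).
Check all 11^3 = 1331 ordered triples (a,b,c).
  e.g. a=a1, b=a2, c=a3: lhs=a1 != rhs=0
  e.g. a=a1, b=a2, c=a4: lhs=a1 != rhs=0
Total violating triples: 504


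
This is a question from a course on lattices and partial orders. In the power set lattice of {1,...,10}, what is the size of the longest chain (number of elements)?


A chain is a totally ordered subset; we count the number of elements in a maximum chain.
Compute, for each element x, the size of the longest chain ending at x:
  {}: 1
  {1}: 2
  {2}: 2
  {3}: 2
  {4}: 2
  {5}: 2
  ...
A maximum chain: {} < {1} < {1,2} < {1,2,3} < {1,2,3,4} < {1,2,3,4,5} < {1,2,3,4,5,6} < {1,2,3,4,5,6,7} < {1,2,3,4,5,6,7,8} < {1,2,3,4,5,6,7,8,9} < {1,2,3,4,5,6,7,8,9,10}
Number of elements in the longest chain: 11


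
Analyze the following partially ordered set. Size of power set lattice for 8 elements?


Power set = 2^n.
2^8 = 256


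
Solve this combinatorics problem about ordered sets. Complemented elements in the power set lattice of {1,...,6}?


An element a is complemented if some b has a meet b = bottom, a join b = top.
every subset A has complement S\A, so all elements are complemented.
Complemented elements: {}, {1}, {2}, {3}, {4}, {5}, ... (58 more)
Count: 64


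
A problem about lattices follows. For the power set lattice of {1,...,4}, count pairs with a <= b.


The order relation is {(a,b) : a <= b}, reflexive so it includes (a,a).
Examples: ({},{}), ({},{1,2}), ({},{1,2,3}), ({},{1,2,3,4}), ({},{1,2,4}), ...
Total ordered pairs: 81


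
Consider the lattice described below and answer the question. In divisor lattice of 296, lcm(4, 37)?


Join=lcm.
gcd(4,37)=1
lcm=148


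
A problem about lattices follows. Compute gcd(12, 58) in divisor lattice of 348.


In a divisor lattice, meet = gcd (greatest common divisor).
By Euclidean algorithm or factoring: gcd(12,58) = 2


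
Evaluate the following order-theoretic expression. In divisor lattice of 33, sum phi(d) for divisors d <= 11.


Divisors of 33 up to 11: [1, 3, 11]
phi values: [1, 2, 10]
Sum = 13


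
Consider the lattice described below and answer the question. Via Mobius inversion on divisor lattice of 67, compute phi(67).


phi(n) = n * prod_{p|n} (1 - 1/p).
Prime divisors of 67: [67]
phi(67) = 67 * (1 - 1/67)
phi(67) = 66


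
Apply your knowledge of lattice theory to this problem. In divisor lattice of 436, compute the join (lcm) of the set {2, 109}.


In a divisor lattice, join = lcm (least common multiple).
Compute lcm iteratively: start with first element, then lcm(current, next).
Elements: [2, 109]
lcm(2,109) = 218
Final lcm = 218


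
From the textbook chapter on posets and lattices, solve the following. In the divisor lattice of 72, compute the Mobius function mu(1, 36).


In a divisor lattice, mu(a,b) = mu(b/a) where mu is the classical Mobius function.
b/a = 36/1 = 36
Prime factorization of 36: primes [2, 3]
36 is not squarefree, so mu(36) = 0


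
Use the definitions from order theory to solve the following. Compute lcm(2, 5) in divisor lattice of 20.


In a divisor lattice, join = lcm (least common multiple).
gcd(2,5) = 1
lcm(2,5) = 2*5/gcd = 10/1 = 10


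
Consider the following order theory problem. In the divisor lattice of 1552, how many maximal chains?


A maximal chain goes from the minimum element to a maximal element via cover relations.
Counting all min-to-max paths in the cover graph.
Total maximal chains: 5


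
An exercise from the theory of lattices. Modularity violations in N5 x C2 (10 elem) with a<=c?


Modular law: if a <= c then a v (b ^ c) = (a v b) ^ c.
Check all triples (a,b,c) with a <= c among 10 elements.
  e.g. a=(a,0), b=(c,0), c=(b,0): lhs=(a,0) != rhs=(b,0)
  e.g. a=(a,0), b=(c,1), c=(b,0): lhs=(a,0) != rhs=(b,0)
Total violating triples: 6


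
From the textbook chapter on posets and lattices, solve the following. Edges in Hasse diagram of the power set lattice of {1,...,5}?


A cover relation a -< b holds when a < b with no c strictly between.
Cover relations:
  {} -< {1}
  {} -< {2}
  {} -< {3}
  {} -< {4}
  {} -< {5}
  {1} -< {1,2}
  {1} -< {1,3}
  {1} -< {1,4}
  ...72 more
Total: 80


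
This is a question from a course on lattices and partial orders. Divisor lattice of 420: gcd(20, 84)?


Meet=gcd.
gcd(20,84)=4


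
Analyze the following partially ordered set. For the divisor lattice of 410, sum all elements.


sigma(n) = sum of divisors.
Divisors of 410: [1, 2, 5, 10, 41, 82, 205, 410]
Sum = 756


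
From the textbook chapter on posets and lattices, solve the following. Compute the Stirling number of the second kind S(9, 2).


S(n,k) = k*S(n-1,k) + S(n-1,k-1).
S(8,2) = 127, S(8,1) = 1
S(9,2) = 2*127 + 1 = 254 + 1
S(9,2) = 255


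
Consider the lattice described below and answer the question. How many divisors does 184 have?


Divisors of 184: [1, 2, 4, 8, 23, 46, 92, 184]
Count: 8


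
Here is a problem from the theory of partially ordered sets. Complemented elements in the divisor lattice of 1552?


An element a is complemented if some b has a meet b = bottom, a join b = top.
a is complemented iff gcd(a, n/a)=1, i.e. a is a unitary divisor of 1552.
Complemented elements: 1, 16, 97, 1552
Count: 4


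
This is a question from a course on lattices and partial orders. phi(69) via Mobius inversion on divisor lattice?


phi(n) = n * prod_{p|n} (1 - 1/p).
Prime divisors of 69: [3, 23]
phi(69) = 69 * (1 - 1/3) * (1 - 1/23)
phi(69) = 44


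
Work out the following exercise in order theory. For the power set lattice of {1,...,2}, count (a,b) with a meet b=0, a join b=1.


Complement pair (a,b): a meet b = bottom, a join b = top.
Here: A intersect B = {} and A union B = {1,...,2}.
Pairs found: ({},{1,2}), ({1},{2}), ({2},{1}), ({1,2},{})
Total ordered pairs: 4


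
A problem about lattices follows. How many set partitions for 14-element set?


B(n) = number of set partitions of an n-element set.
B(n) satisfies the recurrence: B(n+1) = sum_k C(n,k)*B(k).
B(14) = 190899322


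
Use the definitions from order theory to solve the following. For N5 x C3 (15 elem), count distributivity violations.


Distributive law: a ^ (b v c) = (a ^ b) v (a ^ c).
Check all 15^3 = 3375 ordered triples (a,b,c).
  e.g. a=(b,0), b=(a,0), c=(c,0): lhs=(b,0) != rhs=(a,0)
  e.g. a=(b,0), b=(a,0), c=(c,1): lhs=(b,0) != rhs=(a,0)
Total violating triples: 54


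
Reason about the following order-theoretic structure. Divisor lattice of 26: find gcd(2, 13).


In a divisor lattice, meet = gcd (greatest common divisor).
By Euclidean algorithm or factoring: gcd(2,13) = 1


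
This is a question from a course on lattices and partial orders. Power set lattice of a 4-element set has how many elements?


Power set = 2^n.
2^4 = 16


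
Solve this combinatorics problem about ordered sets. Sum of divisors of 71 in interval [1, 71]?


Interval [1,71] in divisors of 71: [1, 71]
Sum = 72


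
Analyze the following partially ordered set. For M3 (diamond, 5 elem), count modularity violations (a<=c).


Modular law: if a <= c then a v (b ^ c) = (a v b) ^ c.
Check all triples (a,b,c) with a <= c among 5 elements.
This lattice is modular (diamonds M_m and their chain-products are modular).
Total violating triples: 0


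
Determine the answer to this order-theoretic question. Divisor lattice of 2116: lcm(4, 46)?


Join=lcm.
gcd(4,46)=2
lcm=92


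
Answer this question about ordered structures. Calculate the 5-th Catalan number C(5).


C(n) = C(2n, n) / (n+1).
C(10, 5) = 252
C(5) = 252 / 6 = 42


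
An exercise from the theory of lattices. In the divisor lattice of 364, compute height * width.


Height = length of longest chain minus 1; width = size of largest antichain.
A maximum chain: 1 | 13 | 91 | 182 | 364  (height 4).
A maximum antichain: {4, 14, 26, 91}  (width 4).
Product = 4 * 4 = 16


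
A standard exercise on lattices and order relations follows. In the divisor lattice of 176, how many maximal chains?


A maximal chain goes from the minimum element to a maximal element via cover relations.
Counting all min-to-max paths in the cover graph.
Total maximal chains: 5


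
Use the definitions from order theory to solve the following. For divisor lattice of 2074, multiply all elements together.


Divisors of 2074: [1, 2, 17, 34, 61, 122, 1037, 2074]
Product = n^(d(n)/2) = 2074^(8/2)
Product = 18502695778576


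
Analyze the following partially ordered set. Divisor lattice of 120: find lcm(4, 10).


In a divisor lattice, join = lcm (least common multiple).
gcd(4,10) = 2
lcm(4,10) = 4*10/gcd = 40/2 = 20


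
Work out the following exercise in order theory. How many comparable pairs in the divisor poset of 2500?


A comparable pair {a,b} has a < b or b < a in the order.
Count unordered pairs where one element is strictly below the other.
Examples: {1,2}, {1,4}, {1,5}, {1,10}, ...
Total comparable pairs: 75


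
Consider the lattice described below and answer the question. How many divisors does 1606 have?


Divisors of 1606: [1, 2, 11, 22, 73, 146, 803, 1606]
Count: 8


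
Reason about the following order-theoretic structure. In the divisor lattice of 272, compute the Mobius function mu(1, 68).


In a divisor lattice, mu(a,b) = mu(b/a) where mu is the classical Mobius function.
b/a = 68/1 = 68
Prime factorization of 68: primes [2, 17]
68 is not squarefree, so mu(68) = 0


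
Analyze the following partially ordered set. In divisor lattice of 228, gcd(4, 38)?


Meet=gcd.
gcd(4,38)=2


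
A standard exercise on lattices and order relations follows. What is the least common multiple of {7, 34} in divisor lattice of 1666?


In a divisor lattice, join = lcm (least common multiple).
Compute lcm iteratively: start with first element, then lcm(current, next).
Elements: [7, 34]
lcm(7,34) = 238
Final lcm = 238


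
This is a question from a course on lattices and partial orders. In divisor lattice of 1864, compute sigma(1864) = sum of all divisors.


sigma(n) = sum of divisors.
Divisors of 1864: [1, 2, 4, 8, 233, 466, 932, 1864]
Sum = 3510


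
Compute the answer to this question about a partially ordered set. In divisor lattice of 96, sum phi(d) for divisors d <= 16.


Divisors of 96 up to 16: [1, 2, 3, 4, 6, 8, 12, 16]
phi values: [1, 1, 2, 2, 2, 4, 4, 8]
Sum = 24


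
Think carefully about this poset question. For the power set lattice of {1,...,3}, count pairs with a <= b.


The order relation is {(a,b) : a <= b}, reflexive so it includes (a,a).
Examples: ({},{}), ({},{1,2}), ({},{1,2,3}), ({},{1,3}), ({},{1}), ...
Total ordered pairs: 27


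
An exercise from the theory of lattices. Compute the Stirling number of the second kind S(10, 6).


S(n,k) = k*S(n-1,k) + S(n-1,k-1).
S(9,6) = 2646, S(9,5) = 6951
S(10,6) = 6*2646 + 6951 = 15876 + 6951
S(10,6) = 22827


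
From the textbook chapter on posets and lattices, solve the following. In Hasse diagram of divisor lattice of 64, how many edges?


A cover relation a -< b holds when a < b with no c strictly between.
Cover relations:
  1 -< 2
  2 -< 4
  4 -< 8
  8 -< 16
  16 -< 32
  32 -< 64
Total: 6


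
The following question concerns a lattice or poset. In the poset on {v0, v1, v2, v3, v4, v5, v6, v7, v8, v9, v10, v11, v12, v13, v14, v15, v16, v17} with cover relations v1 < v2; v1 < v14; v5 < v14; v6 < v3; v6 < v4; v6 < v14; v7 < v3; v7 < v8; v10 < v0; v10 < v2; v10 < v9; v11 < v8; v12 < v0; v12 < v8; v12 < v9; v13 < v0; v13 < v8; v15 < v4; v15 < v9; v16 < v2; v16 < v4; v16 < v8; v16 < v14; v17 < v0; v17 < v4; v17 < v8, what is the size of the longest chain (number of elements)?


A chain is a totally ordered subset; we count the number of elements in a maximum chain.
Compute, for each element x, the size of the longest chain ending at x:
  v1: 1
  v5: 1
  v6: 1
  v7: 1
  v10: 1
  v11: 1
  ...
A maximum chain: v10 < v0
Number of elements in the longest chain: 2


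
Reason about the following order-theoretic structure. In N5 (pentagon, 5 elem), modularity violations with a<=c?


Modular law: if a <= c then a v (b ^ c) = (a v b) ^ c.
Check all triples (a,b,c) with a <= c among 5 elements.
  e.g. a=a, b=c, c=b: lhs=a != rhs=b
Total violating triples: 1


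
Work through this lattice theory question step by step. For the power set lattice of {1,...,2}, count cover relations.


A cover relation a -< b holds when a < b with no c strictly between.
Cover relations:
  {} -< {1}
  {} -< {2}
  {1} -< {1,2}
  {2} -< {1,2}
Total: 4


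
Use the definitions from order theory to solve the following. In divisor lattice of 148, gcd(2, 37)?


Meet=gcd.
gcd(2,37)=1


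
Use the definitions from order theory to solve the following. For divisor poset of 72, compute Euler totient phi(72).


phi(n) = n * prod_{p|n} (1 - 1/p).
Prime divisors of 72: [2, 3]
phi(72) = 72 * (1 - 1/2) * (1 - 1/3)
phi(72) = 24


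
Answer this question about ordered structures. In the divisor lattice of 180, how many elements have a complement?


An element a is complemented if some b has a meet b = bottom, a join b = top.
a is complemented iff gcd(a, n/a)=1, i.e. a is a unitary divisor of 180.
Complemented elements: 1, 4, 5, 9, 20, 36, ... (2 more)
Count: 8


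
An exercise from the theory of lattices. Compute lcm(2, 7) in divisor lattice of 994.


In a divisor lattice, join = lcm (least common multiple).
gcd(2,7) = 1
lcm(2,7) = 2*7/gcd = 14/1 = 14


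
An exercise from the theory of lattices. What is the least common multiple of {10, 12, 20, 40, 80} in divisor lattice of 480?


In a divisor lattice, join = lcm (least common multiple).
Compute lcm iteratively: start with first element, then lcm(current, next).
Elements: [10, 12, 20, 40, 80]
lcm(10,12) = 60
lcm(60,20) = 60
lcm(60,40) = 120
lcm(120,80) = 240
Final lcm = 240


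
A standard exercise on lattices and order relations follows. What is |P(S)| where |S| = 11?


Power set = 2^n.
2^11 = 2048


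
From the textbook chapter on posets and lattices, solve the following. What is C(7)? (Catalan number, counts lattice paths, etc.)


C(n) = C(2n, n) / (n+1).
C(14, 7) = 3432
C(7) = 3432 / 8 = 429


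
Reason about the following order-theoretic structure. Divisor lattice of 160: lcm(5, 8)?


Join=lcm.
gcd(5,8)=1
lcm=40


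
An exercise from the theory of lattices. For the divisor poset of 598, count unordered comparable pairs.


A comparable pair {a,b} has a < b or b < a in the order.
Count unordered pairs where one element is strictly below the other.
Examples: {1,2}, {1,13}, {1,23}, {1,26}, ...
Total comparable pairs: 19


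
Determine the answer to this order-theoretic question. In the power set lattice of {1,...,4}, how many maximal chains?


A maximal chain goes from the minimum element to a maximal element via cover relations.
Counting all min-to-max paths in the cover graph.
Total maximal chains: 24


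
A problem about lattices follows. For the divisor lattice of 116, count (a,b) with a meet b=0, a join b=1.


Complement pair (a,b): a meet b = bottom, a join b = top.
Here: gcd(a,b)=1 and lcm(a,b)=116, i.e. a*b=116 with a,b coprime.
Pairs found: (1,116), (4,29), (29,4), (116,1)
Total ordered pairs: 4


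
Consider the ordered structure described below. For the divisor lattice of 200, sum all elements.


sigma(n) = sum of divisors.
Divisors of 200: [1, 2, 4, 5, 8, 10, 20, 25, 40, 50, 100, 200]
Sum = 465


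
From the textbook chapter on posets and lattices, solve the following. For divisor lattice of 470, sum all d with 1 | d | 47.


Interval [1,47] in divisors of 470: [1, 47]
Sum = 48


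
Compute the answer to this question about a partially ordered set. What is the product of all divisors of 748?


Divisors of 748: [1, 2, 4, 11, 17, 22, 34, 44, 68, 187, 374, 748]
Product = n^(d(n)/2) = 748^(12/2)
Product = 175149776384856064


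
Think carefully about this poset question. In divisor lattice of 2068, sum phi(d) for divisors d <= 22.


Divisors of 2068 up to 22: [1, 2, 4, 11, 22]
phi values: [1, 1, 2, 10, 10]
Sum = 24


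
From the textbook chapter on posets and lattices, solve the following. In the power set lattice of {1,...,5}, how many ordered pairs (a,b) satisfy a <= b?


The order relation is {(a,b) : a <= b}, reflexive so it includes (a,a).
Examples: ({},{}), ({},{1,2}), ({},{1,2,3}), ({},{1,2,3,4}), ({},{1,2,3,4,5}), ...
Total ordered pairs: 243


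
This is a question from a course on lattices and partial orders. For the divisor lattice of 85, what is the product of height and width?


Height = length of longest chain minus 1; width = size of largest antichain.
A maximum chain: 1 | 17 | 85  (height 2).
A maximum antichain: {5, 17}  (width 2).
Product = 2 * 2 = 4


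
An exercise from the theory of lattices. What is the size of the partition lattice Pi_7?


B(n) = number of set partitions of an n-element set.
B(n) satisfies the recurrence: B(n+1) = sum_k C(n,k)*B(k).
B(7) = 877


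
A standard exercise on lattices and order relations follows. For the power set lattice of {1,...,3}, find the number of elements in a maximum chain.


A chain is a totally ordered subset; we count the number of elements in a maximum chain.
Compute, for each element x, the size of the longest chain ending at x:
  {}: 1
  {1}: 2
  {2}: 2
  {3}: 2
  {1,2}: 3
  {1,3}: 3
  ...
A maximum chain: {} < {1} < {1,2} < {1,2,3}
Number of elements in the longest chain: 4


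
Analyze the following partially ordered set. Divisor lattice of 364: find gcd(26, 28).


In a divisor lattice, meet = gcd (greatest common divisor).
By Euclidean algorithm or factoring: gcd(26,28) = 2


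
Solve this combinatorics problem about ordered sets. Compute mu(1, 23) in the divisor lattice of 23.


In a divisor lattice, mu(a,b) = mu(b/a) where mu is the classical Mobius function.
b/a = 23/1 = 23
Prime factorization of 23: primes [23]
23 is squarefree with 1 prime factor(s), so mu(23) = (-1)^1 = -1


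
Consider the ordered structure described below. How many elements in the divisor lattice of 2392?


Divisors of 2392: [1, 2, 4, 8, 13, 23, 26, 46, 52, 92, 104, 184, 299, 598, 1196, 2392]
Count: 16


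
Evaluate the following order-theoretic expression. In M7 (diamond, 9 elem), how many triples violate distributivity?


Distributive law: a ^ (b v c) = (a ^ b) v (a ^ c).
Check all 9^3 = 729 ordered triples (a,b,c).
  e.g. a=a1, b=a2, c=a3: lhs=a1 != rhs=0
  e.g. a=a1, b=a2, c=a4: lhs=a1 != rhs=0
Total violating triples: 210


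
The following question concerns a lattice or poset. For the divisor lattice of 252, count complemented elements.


An element a is complemented if some b has a meet b = bottom, a join b = top.
a is complemented iff gcd(a, n/a)=1, i.e. a is a unitary divisor of 252.
Complemented elements: 1, 4, 7, 9, 28, 36, ... (2 more)
Count: 8


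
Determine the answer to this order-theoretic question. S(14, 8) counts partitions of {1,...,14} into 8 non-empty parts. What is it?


S(n,k) = k*S(n-1,k) + S(n-1,k-1).
S(13,8) = 1899612, S(13,7) = 5715424
S(14,8) = 8*1899612 + 5715424 = 15196896 + 5715424
S(14,8) = 20912320


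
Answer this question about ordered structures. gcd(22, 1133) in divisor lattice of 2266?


Meet=gcd.
gcd(22,1133)=11


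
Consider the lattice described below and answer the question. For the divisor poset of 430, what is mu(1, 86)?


In a divisor lattice, mu(a,b) = mu(b/a) where mu is the classical Mobius function.
b/a = 86/1 = 86
Prime factorization of 86: primes [2, 43]
86 is squarefree with 2 prime factor(s), so mu(86) = (-1)^2 = 1


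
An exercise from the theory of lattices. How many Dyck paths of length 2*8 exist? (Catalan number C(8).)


C(n) = C(2n, n) / (n+1).
C(16, 8) = 12870
C(8) = 12870 / 9 = 1430


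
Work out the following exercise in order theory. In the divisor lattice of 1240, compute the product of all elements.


Divisors of 1240: [1, 2, 4, 5, 8, 10, 20, 31, 40, 62, 124, 155, 248, 310, 620, 1240]
Product = n^(d(n)/2) = 1240^(16/2)
Product = 5589506702973337600000000


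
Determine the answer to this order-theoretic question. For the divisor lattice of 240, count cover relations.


A cover relation a -< b holds when a < b with no c strictly between.
Cover relations:
  1 -< 2
  1 -< 3
  1 -< 5
  2 -< 4
  2 -< 6
  2 -< 10
  3 -< 6
  3 -< 15
  ...28 more
Total: 36


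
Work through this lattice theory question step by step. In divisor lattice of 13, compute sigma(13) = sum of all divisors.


sigma(n) = sum of divisors.
Divisors of 13: [1, 13]
Sum = 14


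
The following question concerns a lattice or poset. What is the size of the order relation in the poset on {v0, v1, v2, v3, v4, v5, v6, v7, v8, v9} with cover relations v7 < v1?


The order relation is {(a,b) : a <= b}, reflexive so it includes (a,a).
Examples: (v0,v0), (v1,v1), (v2,v2), (v3,v3), (v4,v4), ...
Total ordered pairs: 11


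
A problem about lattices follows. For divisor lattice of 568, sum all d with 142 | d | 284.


Interval [142,284] in divisors of 568: [142, 284]
Sum = 426


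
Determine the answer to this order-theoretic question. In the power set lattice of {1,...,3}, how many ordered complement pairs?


Complement pair (a,b): a meet b = bottom, a join b = top.
Here: A intersect B = {} and A union B = {1,...,3}.
Pairs found: ({},{1,2,3}), ({1},{2,3}), ({2},{1,3}), ({3},{1,2}), ... (4 more)
Total ordered pairs: 8


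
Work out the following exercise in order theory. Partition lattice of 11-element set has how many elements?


B(n) = number of set partitions of an n-element set.
B(n) satisfies the recurrence: B(n+1) = sum_k C(n,k)*B(k).
B(11) = 678570


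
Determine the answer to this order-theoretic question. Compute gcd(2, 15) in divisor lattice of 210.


In a divisor lattice, meet = gcd (greatest common divisor).
By Euclidean algorithm or factoring: gcd(2,15) = 1


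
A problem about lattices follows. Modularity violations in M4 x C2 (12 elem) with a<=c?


Modular law: if a <= c then a v (b ^ c) = (a v b) ^ c.
Check all triples (a,b,c) with a <= c among 12 elements.
This lattice is modular (diamonds M_m and their chain-products are modular).
Total violating triples: 0


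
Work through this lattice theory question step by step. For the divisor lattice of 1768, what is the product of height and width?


Height = length of longest chain minus 1; width = size of largest antichain.
A maximum chain: 1 | 17 | 221 | 442 | 884 | 1768  (height 5).
A maximum antichain: {4, 26, 34, 221}  (width 4).
Product = 5 * 4 = 20


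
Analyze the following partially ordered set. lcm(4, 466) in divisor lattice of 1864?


Join=lcm.
gcd(4,466)=2
lcm=932


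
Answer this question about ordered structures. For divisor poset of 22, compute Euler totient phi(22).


phi(n) = n * prod_{p|n} (1 - 1/p).
Prime divisors of 22: [2, 11]
phi(22) = 22 * (1 - 1/2) * (1 - 1/11)
phi(22) = 10


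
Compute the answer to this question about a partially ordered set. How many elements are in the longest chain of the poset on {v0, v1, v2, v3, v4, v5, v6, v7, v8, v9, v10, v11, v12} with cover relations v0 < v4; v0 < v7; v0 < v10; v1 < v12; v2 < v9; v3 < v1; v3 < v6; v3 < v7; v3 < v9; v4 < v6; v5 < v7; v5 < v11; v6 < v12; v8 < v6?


A chain is a totally ordered subset; we count the number of elements in a maximum chain.
Compute, for each element x, the size of the longest chain ending at x:
  v0: 1
  v2: 1
  v3: 1
  v5: 1
  v8: 1
  v1: 2
  ...
A maximum chain: v0 < v4 < v6 < v12
Number of elements in the longest chain: 4


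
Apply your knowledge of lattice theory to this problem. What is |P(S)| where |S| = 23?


Power set = 2^n.
2^23 = 8388608


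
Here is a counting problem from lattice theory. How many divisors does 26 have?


Divisors of 26: [1, 2, 13, 26]
Count: 4


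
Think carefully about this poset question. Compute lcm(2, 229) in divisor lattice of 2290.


In a divisor lattice, join = lcm (least common multiple).
gcd(2,229) = 1
lcm(2,229) = 2*229/gcd = 458/1 = 458


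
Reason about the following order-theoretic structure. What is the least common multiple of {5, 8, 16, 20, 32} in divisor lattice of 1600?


In a divisor lattice, join = lcm (least common multiple).
Compute lcm iteratively: start with first element, then lcm(current, next).
Elements: [5, 8, 16, 20, 32]
lcm(5,8) = 40
lcm(40,16) = 80
lcm(80,20) = 80
lcm(80,32) = 160
Final lcm = 160


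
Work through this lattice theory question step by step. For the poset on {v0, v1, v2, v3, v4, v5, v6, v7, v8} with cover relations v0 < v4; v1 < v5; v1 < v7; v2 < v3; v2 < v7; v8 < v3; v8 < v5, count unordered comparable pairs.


A comparable pair {a,b} has a < b or b < a in the order.
Count unordered pairs where one element is strictly below the other.
Examples: {v0,v4}, {v1,v5}, {v1,v7}, {v2,v3}, ...
Total comparable pairs: 7


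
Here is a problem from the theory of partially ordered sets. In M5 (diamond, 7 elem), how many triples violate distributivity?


Distributive law: a ^ (b v c) = (a ^ b) v (a ^ c).
Check all 7^3 = 343 ordered triples (a,b,c).
  e.g. a=a1, b=a2, c=a3: lhs=a1 != rhs=0
  e.g. a=a1, b=a2, c=a4: lhs=a1 != rhs=0
Total violating triples: 60


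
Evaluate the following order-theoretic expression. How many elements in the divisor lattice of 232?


Divisors of 232: [1, 2, 4, 8, 29, 58, 116, 232]
Count: 8


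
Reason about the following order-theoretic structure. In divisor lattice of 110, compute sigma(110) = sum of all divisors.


sigma(n) = sum of divisors.
Divisors of 110: [1, 2, 5, 10, 11, 22, 55, 110]
Sum = 216


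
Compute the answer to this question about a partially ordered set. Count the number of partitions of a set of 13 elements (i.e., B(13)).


B(n) = number of set partitions of an n-element set.
B(n) satisfies the recurrence: B(n+1) = sum_k C(n,k)*B(k).
B(13) = 27644437


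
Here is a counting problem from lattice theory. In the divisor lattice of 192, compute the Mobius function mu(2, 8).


In a divisor lattice, mu(a,b) = mu(b/a) where mu is the classical Mobius function.
b/a = 8/2 = 4
Prime factorization of 4: primes [2]
4 is not squarefree, so mu(4) = 0


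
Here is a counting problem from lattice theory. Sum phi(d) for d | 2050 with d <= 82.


Divisors of 2050 up to 82: [1, 2, 5, 10, 25, 41, 50, 82]
phi values: [1, 1, 4, 4, 20, 40, 20, 40]
Sum = 130


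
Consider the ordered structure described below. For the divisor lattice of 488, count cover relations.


A cover relation a -< b holds when a < b with no c strictly between.
Cover relations:
  1 -< 2
  1 -< 61
  2 -< 4
  2 -< 122
  4 -< 8
  4 -< 244
  8 -< 488
  61 -< 122
  ...2 more
Total: 10


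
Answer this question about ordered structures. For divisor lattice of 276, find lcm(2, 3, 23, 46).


In a divisor lattice, join = lcm (least common multiple).
Compute lcm iteratively: start with first element, then lcm(current, next).
Elements: [2, 3, 23, 46]
lcm(2,3) = 6
lcm(6,23) = 138
lcm(138,46) = 138
Final lcm = 138


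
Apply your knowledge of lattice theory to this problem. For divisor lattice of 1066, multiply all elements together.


Divisors of 1066: [1, 2, 13, 26, 41, 82, 533, 1066]
Product = n^(d(n)/2) = 1066^(8/2)
Product = 1291304958736


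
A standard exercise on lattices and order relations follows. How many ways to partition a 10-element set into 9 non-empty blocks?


S(n,k) = k*S(n-1,k) + S(n-1,k-1).
S(9,9) = 1, S(9,8) = 36
S(10,9) = 9*1 + 36 = 9 + 36
S(10,9) = 45


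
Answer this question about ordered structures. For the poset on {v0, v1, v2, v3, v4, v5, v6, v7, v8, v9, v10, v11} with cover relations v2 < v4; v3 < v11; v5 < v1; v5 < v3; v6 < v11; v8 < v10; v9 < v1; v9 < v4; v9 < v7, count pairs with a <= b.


The order relation is {(a,b) : a <= b}, reflexive so it includes (a,a).
Examples: (v0,v0), (v1,v1), (v10,v10), (v11,v11), (v2,v2), ...
Total ordered pairs: 22


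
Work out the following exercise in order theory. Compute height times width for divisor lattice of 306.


Height = length of longest chain minus 1; width = size of largest antichain.
A maximum chain: 1 | 17 | 51 | 153 | 306  (height 4).
A maximum antichain: {6, 9, 34, 51}  (width 4).
Product = 4 * 4 = 16


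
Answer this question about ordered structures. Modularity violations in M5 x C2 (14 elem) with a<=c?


Modular law: if a <= c then a v (b ^ c) = (a v b) ^ c.
Check all triples (a,b,c) with a <= c among 14 elements.
This lattice is modular (diamonds M_m and their chain-products are modular).
Total violating triples: 0


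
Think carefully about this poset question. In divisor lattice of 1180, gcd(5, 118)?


Meet=gcd.
gcd(5,118)=1


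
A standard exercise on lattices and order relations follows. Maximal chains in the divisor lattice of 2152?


A maximal chain goes from the minimum element to a maximal element via cover relations.
Counting all min-to-max paths in the cover graph.
Total maximal chains: 4


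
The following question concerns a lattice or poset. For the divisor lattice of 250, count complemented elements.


An element a is complemented if some b has a meet b = bottom, a join b = top.
a is complemented iff gcd(a, n/a)=1, i.e. a is a unitary divisor of 250.
Complemented elements: 1, 2, 125, 250
Count: 4


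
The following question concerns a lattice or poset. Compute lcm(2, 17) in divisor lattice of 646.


In a divisor lattice, join = lcm (least common multiple).
gcd(2,17) = 1
lcm(2,17) = 2*17/gcd = 34/1 = 34


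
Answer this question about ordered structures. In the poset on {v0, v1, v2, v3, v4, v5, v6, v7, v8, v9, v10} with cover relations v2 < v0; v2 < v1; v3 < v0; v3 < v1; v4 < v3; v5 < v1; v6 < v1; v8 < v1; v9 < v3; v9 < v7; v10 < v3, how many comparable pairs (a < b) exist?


A comparable pair {a,b} has a < b or b < a in the order.
Count unordered pairs where one element is strictly below the other.
Examples: {v0,v2}, {v0,v3}, {v0,v4}, {v0,v9}, ...
Total comparable pairs: 17


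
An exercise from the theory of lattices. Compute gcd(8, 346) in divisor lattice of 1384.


In a divisor lattice, meet = gcd (greatest common divisor).
By Euclidean algorithm or factoring: gcd(8,346) = 2


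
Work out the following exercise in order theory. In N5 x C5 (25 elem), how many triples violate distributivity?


Distributive law: a ^ (b v c) = (a ^ b) v (a ^ c).
Check all 25^3 = 15625 ordered triples (a,b,c).
  e.g. a=(b,0), b=(a,0), c=(c,0): lhs=(b,0) != rhs=(a,0)
  e.g. a=(b,0), b=(a,0), c=(c,1): lhs=(b,0) != rhs=(a,0)
Total violating triples: 250


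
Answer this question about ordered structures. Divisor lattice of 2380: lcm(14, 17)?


Join=lcm.
gcd(14,17)=1
lcm=238


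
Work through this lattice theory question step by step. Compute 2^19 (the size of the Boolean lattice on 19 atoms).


Power set = 2^n.
2^19 = 524288


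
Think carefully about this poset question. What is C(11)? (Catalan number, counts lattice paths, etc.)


C(n) = C(2n, n) / (n+1).
C(22, 11) = 705432
C(11) = 705432 / 12 = 58786


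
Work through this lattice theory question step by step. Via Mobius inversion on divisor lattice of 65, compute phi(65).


phi(n) = n * prod_{p|n} (1 - 1/p).
Prime divisors of 65: [5, 13]
phi(65) = 65 * (1 - 1/5) * (1 - 1/13)
phi(65) = 48


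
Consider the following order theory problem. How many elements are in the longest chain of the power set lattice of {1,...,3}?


A chain is a totally ordered subset; we count the number of elements in a maximum chain.
Compute, for each element x, the size of the longest chain ending at x:
  {}: 1
  {1}: 2
  {2}: 2
  {3}: 2
  {1,2}: 3
  {1,3}: 3
  ...
A maximum chain: {} < {1} < {1,2} < {1,2,3}
Number of elements in the longest chain: 4


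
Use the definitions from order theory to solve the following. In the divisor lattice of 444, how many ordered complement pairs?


Complement pair (a,b): a meet b = bottom, a join b = top.
Here: gcd(a,b)=1 and lcm(a,b)=444, i.e. a*b=444 with a,b coprime.
Pairs found: (1,444), (3,148), (4,111), (12,37), ... (4 more)
Total ordered pairs: 8


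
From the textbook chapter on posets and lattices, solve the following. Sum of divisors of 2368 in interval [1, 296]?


Interval [1,296] in divisors of 2368: [1, 2, 4, 8, 37, 74, 148, 296]
Sum = 570


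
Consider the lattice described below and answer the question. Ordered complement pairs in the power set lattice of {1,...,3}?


Complement pair (a,b): a meet b = bottom, a join b = top.
Here: A intersect B = {} and A union B = {1,...,3}.
Pairs found: ({},{1,2,3}), ({1},{2,3}), ({2},{1,3}), ({3},{1,2}), ... (4 more)
Total ordered pairs: 8


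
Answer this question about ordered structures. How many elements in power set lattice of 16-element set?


Power set = 2^n.
2^16 = 65536


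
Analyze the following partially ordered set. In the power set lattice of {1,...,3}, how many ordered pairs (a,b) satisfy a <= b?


The order relation is {(a,b) : a <= b}, reflexive so it includes (a,a).
Examples: ({},{}), ({},{1,2}), ({},{1,2,3}), ({},{1,3}), ({},{1}), ...
Total ordered pairs: 27


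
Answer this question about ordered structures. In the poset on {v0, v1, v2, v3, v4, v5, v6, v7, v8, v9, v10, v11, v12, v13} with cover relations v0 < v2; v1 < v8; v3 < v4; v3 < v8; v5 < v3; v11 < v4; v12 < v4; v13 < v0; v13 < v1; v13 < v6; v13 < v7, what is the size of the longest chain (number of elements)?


A chain is a totally ordered subset; we count the number of elements in a maximum chain.
Compute, for each element x, the size of the longest chain ending at x:
  v5: 1
  v9: 1
  v10: 1
  v11: 1
  v12: 1
  v13: 1
  ...
A maximum chain: v13 < v0 < v2
Number of elements in the longest chain: 3


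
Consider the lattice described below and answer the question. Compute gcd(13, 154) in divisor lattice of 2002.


In a divisor lattice, meet = gcd (greatest common divisor).
By Euclidean algorithm or factoring: gcd(13,154) = 1


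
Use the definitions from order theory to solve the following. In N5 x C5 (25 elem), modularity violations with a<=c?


Modular law: if a <= c then a v (b ^ c) = (a v b) ^ c.
Check all triples (a,b,c) with a <= c among 25 elements.
  e.g. a=(a,0), b=(c,0), c=(b,0): lhs=(a,0) != rhs=(b,0)
  e.g. a=(a,0), b=(c,1), c=(b,0): lhs=(a,0) != rhs=(b,0)
Total violating triples: 75


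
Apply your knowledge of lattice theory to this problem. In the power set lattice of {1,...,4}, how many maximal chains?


A maximal chain goes from the minimum element to a maximal element via cover relations.
Counting all min-to-max paths in the cover graph.
Total maximal chains: 24


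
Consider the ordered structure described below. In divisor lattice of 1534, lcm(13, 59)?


Join=lcm.
gcd(13,59)=1
lcm=767


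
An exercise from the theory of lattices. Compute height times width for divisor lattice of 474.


Height = length of longest chain minus 1; width = size of largest antichain.
A maximum chain: 1 | 79 | 237 | 474  (height 3).
A maximum antichain: {2, 3, 79}  (width 3).
Product = 3 * 3 = 9


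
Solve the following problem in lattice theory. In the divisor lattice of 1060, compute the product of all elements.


Divisors of 1060: [1, 2, 4, 5, 10, 20, 53, 106, 212, 265, 530, 1060]
Product = n^(d(n)/2) = 1060^(12/2)
Product = 1418519112256000000


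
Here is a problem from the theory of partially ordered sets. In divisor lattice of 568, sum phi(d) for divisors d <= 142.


Divisors of 568 up to 142: [1, 2, 4, 8, 71, 142]
phi values: [1, 1, 2, 4, 70, 70]
Sum = 148


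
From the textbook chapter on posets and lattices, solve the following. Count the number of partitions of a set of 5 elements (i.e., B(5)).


B(n) = number of set partitions of an n-element set.
B(n) satisfies the recurrence: B(n+1) = sum_k C(n,k)*B(k).
B(5) = 52


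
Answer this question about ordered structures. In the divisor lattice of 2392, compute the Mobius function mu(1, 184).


In a divisor lattice, mu(a,b) = mu(b/a) where mu is the classical Mobius function.
b/a = 184/1 = 184
Prime factorization of 184: primes [2, 23]
184 is not squarefree, so mu(184) = 0


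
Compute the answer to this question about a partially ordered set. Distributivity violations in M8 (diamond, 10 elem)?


Distributive law: a ^ (b v c) = (a ^ b) v (a ^ c).
Check all 10^3 = 1000 ordered triples (a,b,c).
  e.g. a=a1, b=a2, c=a3: lhs=a1 != rhs=0
  e.g. a=a1, b=a2, c=a4: lhs=a1 != rhs=0
Total violating triples: 336


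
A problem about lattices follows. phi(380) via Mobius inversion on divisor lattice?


phi(n) = n * prod_{p|n} (1 - 1/p).
Prime divisors of 380: [2, 5, 19]
phi(380) = 380 * (1 - 1/2) * (1 - 1/5) * (1 - 1/19)
phi(380) = 144


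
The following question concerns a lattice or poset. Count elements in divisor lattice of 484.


Divisors of 484: [1, 2, 4, 11, 22, 44, 121, 242, 484]
Count: 9


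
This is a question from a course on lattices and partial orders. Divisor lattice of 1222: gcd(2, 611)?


Meet=gcd.
gcd(2,611)=1


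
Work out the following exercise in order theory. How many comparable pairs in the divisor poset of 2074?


A comparable pair {a,b} has a < b or b < a in the order.
Count unordered pairs where one element is strictly below the other.
Examples: {1,2}, {1,17}, {1,34}, {1,61}, ...
Total comparable pairs: 19


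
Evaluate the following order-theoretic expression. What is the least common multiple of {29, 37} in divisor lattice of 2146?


In a divisor lattice, join = lcm (least common multiple).
Compute lcm iteratively: start with first element, then lcm(current, next).
Elements: [29, 37]
lcm(29,37) = 1073
Final lcm = 1073


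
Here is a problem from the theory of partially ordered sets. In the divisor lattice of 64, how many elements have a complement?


An element a is complemented if some b has a meet b = bottom, a join b = top.
a is complemented iff gcd(a, n/a)=1, i.e. a is a unitary divisor of 64.
Complemented elements: 1, 64
Count: 2
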